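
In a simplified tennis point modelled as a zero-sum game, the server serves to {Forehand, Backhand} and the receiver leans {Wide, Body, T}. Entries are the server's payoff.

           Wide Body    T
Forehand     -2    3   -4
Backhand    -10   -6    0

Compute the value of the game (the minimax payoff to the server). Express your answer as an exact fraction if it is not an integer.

Row minima: Forehand → -4, Backhand → -10; maximin = -4.
Column maxima: Wide → -2, Body → 3, T → 0; minimax = -2.
-4 ≠ -2, so there is no saddle point; optimal play is mixed.
Body is strictly dominated by Wide (it gives the server strictly more in every row), so the receiver never plays it.
On the remaining 2×2 (Forehand, Backhand vs Wide, T):
Let the server play Forehand with probability p. Expected payoff against Wide: (-2)p + (-10)(1−p) = 8p − 10; against T: (-4)p + 0(1−p) = −4p.
Setting these equal: 8p − 10 = −4p ⇒ 12p = 10 ⇒ p = 5/6, and the value is (8)·(5/6) − 10 = -10/3.
For the receiver: with q = P(Wide), equating Forehand's and Backhand's payoffs gives 2q − 4 = −10q ⇒ q = 1/3.

-10/3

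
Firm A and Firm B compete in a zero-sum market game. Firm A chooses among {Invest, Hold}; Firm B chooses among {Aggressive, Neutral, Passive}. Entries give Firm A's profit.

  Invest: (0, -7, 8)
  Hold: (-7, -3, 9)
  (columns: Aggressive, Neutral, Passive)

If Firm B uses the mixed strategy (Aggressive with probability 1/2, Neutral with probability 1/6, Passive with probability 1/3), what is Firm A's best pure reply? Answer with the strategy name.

Expected payoff of Invest: (1/2)·0 + (1/6)·(-7) + (1/3)·8 = 3/2.
Expected payoff of Hold: (1/2)·(-7) + (1/6)·(-3) + (1/3)·9 = -1.
The largest is 3/2, so Firm A's best response is Invest.

Invest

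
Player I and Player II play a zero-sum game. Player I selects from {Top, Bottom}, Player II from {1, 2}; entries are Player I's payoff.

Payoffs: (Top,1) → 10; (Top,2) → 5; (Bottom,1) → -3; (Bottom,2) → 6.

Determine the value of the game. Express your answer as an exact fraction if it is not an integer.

75/14

Row minima: Top → 5, Bottom → -3; maximin = 5.
Column maxima: 1 → 10, 2 → 6; minimax = 6.
5 ≠ 6, so there is no saddle point; optimal play is mixed.
Let Player I play Top with probability p. Expected payoff against 1: 10p + (-3)(1−p) = 13p − 3; against 2: 5p + 6(1−p) = −p + 6.
Setting these equal: 13p − 3 = −p + 6 ⇒ 14p = 9 ⇒ p = 9/14, and the value is (13)·(9/14) − 3 = 75/14.
For Player II: with q = P(1), equating Top's and Bottom's payoffs gives 5q + 5 = −9q + 6 ⇒ q = 1/14.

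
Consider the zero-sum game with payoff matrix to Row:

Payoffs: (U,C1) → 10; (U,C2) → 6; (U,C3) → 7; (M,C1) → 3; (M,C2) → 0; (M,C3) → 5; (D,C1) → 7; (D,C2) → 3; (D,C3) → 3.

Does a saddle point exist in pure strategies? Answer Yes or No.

Row minima: U → 6, M → 0, D → 3; maximin = 6.
Column maxima: C1 → 10, C2 → 6, C3 → 7; minimax = 6.
maximin = minimax = 6, so a saddle point exists.

Yes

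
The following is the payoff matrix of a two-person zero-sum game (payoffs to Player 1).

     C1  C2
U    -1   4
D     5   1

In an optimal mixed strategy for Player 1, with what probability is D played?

5/9

Row minima: U → -1, D → 1; maximin = 1.
Column maxima: C1 → 5, C2 → 4; minimax = 4.
1 ≠ 4, so there is no saddle point; optimal play is mixed.
Let Player 1 play U with probability p. Expected payoff against C1: (-1)p + 5(1−p) = −6p + 5; against C2: 4p + 1(1−p) = 3p + 1.
Setting these equal: −6p + 5 = 3p + 1 ⇒ −9p = -4 ⇒ p = 4/9, and the value is (-6)·(4/9) + 5 = 7/3.
For Player 2: with q = P(C1), equating U's and D's payoffs gives −5q + 4 = 4q + 1 ⇒ q = 1/3.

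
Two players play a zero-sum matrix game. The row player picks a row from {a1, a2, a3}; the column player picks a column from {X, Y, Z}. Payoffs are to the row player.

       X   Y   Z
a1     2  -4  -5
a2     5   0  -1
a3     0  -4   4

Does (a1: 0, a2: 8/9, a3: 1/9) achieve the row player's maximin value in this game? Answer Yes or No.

Yes

Against X this mix gives (8/9)·5 + (1/9)·0 = 40/9.
Against Y this mix gives (8/9)·0 + (1/9)·(-4) = -4/9.
Against Z this mix gives (8/9)·(-1) + (1/9)·4 = -4/9.
All of the column player's active replies (Y, Z) yield -4/9, and no column does worse for the row player. The mix makes the column player indifferent and guarantees -4/9, so it is optimal.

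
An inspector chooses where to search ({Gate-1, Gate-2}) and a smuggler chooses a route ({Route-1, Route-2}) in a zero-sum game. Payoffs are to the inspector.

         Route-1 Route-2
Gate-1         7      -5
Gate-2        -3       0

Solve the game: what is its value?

Row minima: Gate-1 → -5, Gate-2 → -3; maximin = -3.
Column maxima: Route-1 → 7, Route-2 → 0; minimax = 0.
-3 ≠ 0, so there is no saddle point; optimal play is mixed.
Let the inspector play Gate-1 with probability p. Expected payoff against Route-1: 7p + (-3)(1−p) = 10p − 3; against Route-2: (-5)p + 0(1−p) = −5p.
Setting these equal: 10p − 3 = −5p ⇒ 15p = 3 ⇒ p = 1/5, and the value is (10)·(1/5) − 3 = -1.
For the smuggler: with q = P(Route-1), equating Gate-1's and Gate-2's payoffs gives 12q − 5 = −3q ⇒ q = 1/3.

-1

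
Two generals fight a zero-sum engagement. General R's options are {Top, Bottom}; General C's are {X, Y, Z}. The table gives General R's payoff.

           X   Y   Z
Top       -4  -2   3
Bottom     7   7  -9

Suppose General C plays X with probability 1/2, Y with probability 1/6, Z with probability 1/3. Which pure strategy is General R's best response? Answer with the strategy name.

Bottom

Expected payoff of Top: (1/2)·(-4) + (1/6)·(-2) + (1/3)·3 = -4/3.
Expected payoff of Bottom: (1/2)·7 + (1/6)·7 + (1/3)·(-9) = 5/3.
The largest is 5/3, so General R's best response is Bottom.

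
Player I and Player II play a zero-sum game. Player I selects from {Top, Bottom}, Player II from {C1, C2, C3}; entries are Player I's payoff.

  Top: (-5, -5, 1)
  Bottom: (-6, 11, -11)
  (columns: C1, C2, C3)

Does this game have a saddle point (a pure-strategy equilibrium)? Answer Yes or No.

Row minima: Top → -5, Bottom → -11; maximin = -5.
Column maxima: C1 → -5, C2 → 11, C3 → 1; minimax = -5.
maximin = minimax = -5, so a saddle point exists.

Yes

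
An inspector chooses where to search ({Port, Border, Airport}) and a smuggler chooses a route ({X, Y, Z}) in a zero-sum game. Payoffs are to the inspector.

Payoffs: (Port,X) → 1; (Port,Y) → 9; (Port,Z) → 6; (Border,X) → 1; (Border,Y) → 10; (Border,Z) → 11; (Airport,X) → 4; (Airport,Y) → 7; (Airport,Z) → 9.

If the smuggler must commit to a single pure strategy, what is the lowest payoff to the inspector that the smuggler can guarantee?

4

Column maxima: X → 4, Y → 10, Z → 11.
The smallest of these is 4.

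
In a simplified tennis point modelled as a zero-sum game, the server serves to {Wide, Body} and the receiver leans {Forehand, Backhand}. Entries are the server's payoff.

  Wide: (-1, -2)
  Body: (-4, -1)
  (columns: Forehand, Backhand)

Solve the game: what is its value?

-7/4

Row minima: Wide → -2, Body → -4; maximin = -2.
Column maxima: Forehand → -1, Backhand → -1; minimax = -1.
-2 ≠ -1, so there is no saddle point; optimal play is mixed.
Let the server play Wide with probability p. Expected payoff against Forehand: (-1)p + (-4)(1−p) = 3p − 4; against Backhand: (-2)p + (-1)(1−p) = −p − 1.
Setting these equal: 3p − 4 = −p − 1 ⇒ 4p = 3 ⇒ p = 3/4, and the value is (3)·(3/4) − 4 = -7/4.
For the receiver: with q = P(Forehand), equating Wide's and Body's payoffs gives q − 2 = −3q − 1 ⇒ q = 1/4.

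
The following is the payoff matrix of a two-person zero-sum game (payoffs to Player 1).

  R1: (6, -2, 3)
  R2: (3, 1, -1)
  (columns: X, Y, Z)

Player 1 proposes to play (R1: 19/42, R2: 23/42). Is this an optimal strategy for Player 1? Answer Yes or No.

No

Against X this mix gives (19/42)·6 + (23/42)·3 = 61/14.
Against Y this mix gives (19/42)·(-2) + (23/42)·1 = -5/14.
Against Z this mix gives (19/42)·3 + (23/42)·(-1) = 17/21.
Player 2 will play Y, holding Player 1 to -5/14. Shifting weight toward the row that does better against Y would raise this floor (the equalizing mix achieves 1/7 against both Y and Z), so the proposed strategy is not optimal.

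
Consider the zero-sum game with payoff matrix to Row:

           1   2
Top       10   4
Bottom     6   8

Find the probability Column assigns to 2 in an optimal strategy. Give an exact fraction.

1/2

Row minima: Top → 4, Bottom → 6; maximin = 6.
Column maxima: 1 → 10, 2 → 8; minimax = 8.
6 ≠ 8, so there is no saddle point; optimal play is mixed.
Let Row play Top with probability p. Expected payoff against 1: 10p + 6(1−p) = 4p + 6; against 2: 4p + 8(1−p) = −4p + 8.
Setting these equal: 4p + 6 = −4p + 8 ⇒ 8p = 2 ⇒ p = 1/4, and the value is (4)·(1/4) + 6 = 7.
For Column: with q = P(1), equating Top's and Bottom's payoffs gives 6q + 4 = −2q + 8 ⇒ q = 1/2.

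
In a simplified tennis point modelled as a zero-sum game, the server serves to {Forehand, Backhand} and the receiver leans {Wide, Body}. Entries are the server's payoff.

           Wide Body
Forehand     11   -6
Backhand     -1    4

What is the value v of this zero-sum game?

19/11

Row minima: Forehand → -6, Backhand → -1; maximin = -1.
Column maxima: Wide → 11, Body → 4; minimax = 4.
-1 ≠ 4, so there is no saddle point; optimal play is mixed.
Let the server play Forehand with probability p. Expected payoff against Wide: 11p + (-1)(1−p) = 12p − 1; against Body: (-6)p + 4(1−p) = −10p + 4.
Setting these equal: 12p − 1 = −10p + 4 ⇒ 22p = 5 ⇒ p = 5/22, and the value is (12)·(5/22) − 1 = 19/11.
For the receiver: with q = P(Wide), equating Forehand's and Backhand's payoffs gives 17q − 6 = −5q + 4 ⇒ q = 5/11.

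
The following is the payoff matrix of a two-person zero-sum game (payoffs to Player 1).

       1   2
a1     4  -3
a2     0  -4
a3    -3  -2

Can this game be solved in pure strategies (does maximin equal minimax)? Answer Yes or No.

No

Row minima: a1 → -3, a2 → -4, a3 → -3; maximin = -3.
Column maxima: 1 → 4, 2 → -2; minimax = -2.
-3 ≠ -2, so no pure-strategy equilibrium exists.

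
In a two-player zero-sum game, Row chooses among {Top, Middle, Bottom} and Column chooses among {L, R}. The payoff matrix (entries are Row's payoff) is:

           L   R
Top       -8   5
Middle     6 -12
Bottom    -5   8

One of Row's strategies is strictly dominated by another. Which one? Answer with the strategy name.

Top

Bottom gives a strictly higher payoff than Top against every column: -5 > -8, 8 > 5.
So Top is strictly dominated and Row never plays it.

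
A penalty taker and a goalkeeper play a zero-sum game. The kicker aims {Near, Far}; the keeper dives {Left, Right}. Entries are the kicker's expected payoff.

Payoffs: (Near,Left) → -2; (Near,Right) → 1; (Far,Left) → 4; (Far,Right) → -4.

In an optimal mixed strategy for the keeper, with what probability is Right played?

6/11

Row minima: Near → -2, Far → -4; maximin = -2.
Column maxima: Left → 4, Right → 1; minimax = 1.
-2 ≠ 1, so there is no saddle point; optimal play is mixed.
Let the kicker play Near with probability p. Expected payoff against Left: (-2)p + 4(1−p) = −6p + 4; against Right: 1p + (-4)(1−p) = 5p − 4.
Setting these equal: −6p + 4 = 5p − 4 ⇒ −11p = -8 ⇒ p = 8/11, and the value is (-6)·(8/11) + 4 = -4/11.
For the keeper: with q = P(Left), equating Near's and Far's payoffs gives −3q + 1 = 8q − 4 ⇒ q = 5/11.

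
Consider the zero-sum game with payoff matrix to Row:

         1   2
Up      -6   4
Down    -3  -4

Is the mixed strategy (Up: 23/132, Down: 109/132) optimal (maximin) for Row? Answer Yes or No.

Against 1 this mix gives (23/132)·(-6) + (109/132)·(-3) = -155/44.
Against 2 this mix gives (23/132)·4 + (109/132)·(-4) = -86/33.
Column will play 1, holding Row to -155/44. Shifting weight toward the row that does better against 1 would raise this floor (the equalizing mix achieves -36/11 against both 1 and 2), so the proposed strategy is not optimal.

No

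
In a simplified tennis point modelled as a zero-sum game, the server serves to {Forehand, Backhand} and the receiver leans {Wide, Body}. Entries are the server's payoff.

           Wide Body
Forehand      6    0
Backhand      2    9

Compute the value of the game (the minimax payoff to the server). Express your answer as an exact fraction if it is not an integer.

Row minima: Forehand → 0, Backhand → 2; maximin = 2.
Column maxima: Wide → 6, Body → 9; minimax = 6.
2 ≠ 6, so there is no saddle point; optimal play is mixed.
Let the server play Forehand with probability p. Expected payoff against Wide: 6p + 2(1−p) = 4p + 2; against Body: 0p + 9(1−p) = −9p + 9.
Setting these equal: 4p + 2 = −9p + 9 ⇒ 13p = 7 ⇒ p = 7/13, and the value is (4)·(7/13) + 2 = 54/13.
For the receiver: with q = P(Wide), equating Forehand's and Backhand's payoffs gives 6q = −7q + 9 ⇒ q = 9/13.

54/13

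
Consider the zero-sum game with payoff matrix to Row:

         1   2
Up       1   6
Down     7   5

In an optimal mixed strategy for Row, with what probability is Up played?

Row minima: Up → 1, Down → 5; maximin = 5.
Column maxima: 1 → 7, 2 → 6; minimax = 6.
5 ≠ 6, so there is no saddle point; optimal play is mixed.
Let Row play Up with probability p. Expected payoff against 1: 1p + 7(1−p) = −6p + 7; against 2: 6p + 5(1−p) = p + 5.
Setting these equal: −6p + 7 = p + 5 ⇒ −7p = -2 ⇒ p = 2/7, and the value is (-6)·(2/7) + 7 = 37/7.
For Column: with q = P(1), equating Up's and Down's payoffs gives −5q + 6 = 2q + 5 ⇒ q = 1/7.

2/7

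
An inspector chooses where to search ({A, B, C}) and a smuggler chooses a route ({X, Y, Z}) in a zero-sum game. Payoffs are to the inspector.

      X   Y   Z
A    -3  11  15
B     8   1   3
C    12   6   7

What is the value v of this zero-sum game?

Row minima: A → -3, B → 1, C → 6; maximin = 6.
Column maxima: X → 12, Y → 11, Z → 15; minimax = 11.
6 ≠ 11, so there is no saddle point; optimal play is mixed.
B is strictly dominated by C, so the inspector never plays it.
Z is strictly dominated by Y (it gives the inspector strictly more in every row), so the smuggler never plays it.
On the remaining 2×2 (A, C vs X, Y):
Let the inspector play A with probability p. Expected payoff against X: (-3)p + 12(1−p) = −15p + 12; against Y: 11p + 6(1−p) = 5p + 6.
Setting these equal: −15p + 12 = 5p + 6 ⇒ −20p = -6 ⇒ p = 3/10, and the value is (-15)·(3/10) + 12 = 15/2.
For the smuggler: with q = P(X), equating A's and C's payoffs gives −14q + 11 = 6q + 6 ⇒ q = 1/4.

15/2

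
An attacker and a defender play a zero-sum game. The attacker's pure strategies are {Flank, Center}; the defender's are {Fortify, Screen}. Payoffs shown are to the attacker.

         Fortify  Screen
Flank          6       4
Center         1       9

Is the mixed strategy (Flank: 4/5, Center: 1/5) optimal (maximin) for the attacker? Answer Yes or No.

Against Fortify this mix gives (4/5)·6 + (1/5)·1 = 5.
Against Screen this mix gives (4/5)·4 + (1/5)·9 = 5.
All of the defender's active replies (Fortify, Screen) yield 5, and no column does worse for the attacker. The mix makes the defender indifferent and guarantees 5, so it is optimal.

Yes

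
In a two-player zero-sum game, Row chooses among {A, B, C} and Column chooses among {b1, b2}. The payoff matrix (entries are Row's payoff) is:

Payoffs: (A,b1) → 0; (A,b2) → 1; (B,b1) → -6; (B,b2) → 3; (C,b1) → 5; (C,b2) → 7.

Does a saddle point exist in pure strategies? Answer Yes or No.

Yes

Row minima: A → 0, B → -6, C → 5; maximin = 5.
Column maxima: b1 → 5, b2 → 7; minimax = 5.
maximin = minimax = 5, so a saddle point exists.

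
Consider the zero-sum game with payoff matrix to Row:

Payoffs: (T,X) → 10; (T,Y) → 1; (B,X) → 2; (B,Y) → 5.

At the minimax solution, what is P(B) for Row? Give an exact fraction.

Row minima: T → 1, B → 2; maximin = 2.
Column maxima: X → 10, Y → 5; minimax = 5.
2 ≠ 5, so there is no saddle point; optimal play is mixed.
Let Row play T with probability p. Expected payoff against X: 10p + 2(1−p) = 8p + 2; against Y: 1p + 5(1−p) = −4p + 5.
Setting these equal: 8p + 2 = −4p + 5 ⇒ 12p = 3 ⇒ p = 1/4, and the value is (8)·(1/4) + 2 = 4.
For Column: with q = P(X), equating T's and B's payoffs gives 9q + 1 = −3q + 5 ⇒ q = 1/3.

3/4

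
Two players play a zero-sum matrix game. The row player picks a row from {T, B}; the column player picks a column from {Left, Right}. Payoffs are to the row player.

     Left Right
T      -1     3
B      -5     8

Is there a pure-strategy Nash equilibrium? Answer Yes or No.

Yes

Row minima: T → -1, B → -5; maximin = -1.
Column maxima: Left → -1, Right → 8; minimax = -1.
maximin = minimax = -1, so a saddle point exists.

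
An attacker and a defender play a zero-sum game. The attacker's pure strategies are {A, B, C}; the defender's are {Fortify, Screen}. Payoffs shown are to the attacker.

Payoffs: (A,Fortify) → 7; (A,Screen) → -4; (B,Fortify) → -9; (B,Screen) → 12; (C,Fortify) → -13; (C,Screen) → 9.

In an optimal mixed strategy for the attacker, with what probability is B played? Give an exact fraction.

11/32

Row minima: A → -4, B → -9, C → -13; maximin = -4.
Column maxima: Fortify → 7, Screen → 12; minimax = 7.
-4 ≠ 7, so there is no saddle point; optimal play is mixed.
C is strictly dominated by B, so the attacker never plays it.
On the remaining 2×2 (A, B vs Fortify, Screen):
Let the attacker play A with probability p. Expected payoff against Fortify: 7p + (-9)(1−p) = 16p − 9; against Screen: (-4)p + 12(1−p) = −16p + 12.
Setting these equal: 16p − 9 = −16p + 12 ⇒ 32p = 21 ⇒ p = 21/32, and the value is (16)·(21/32) − 9 = 3/2.
For the defender: with q = P(Fortify), equating A's and B's payoffs gives 11q − 4 = −21q + 12 ⇒ q = 1/2.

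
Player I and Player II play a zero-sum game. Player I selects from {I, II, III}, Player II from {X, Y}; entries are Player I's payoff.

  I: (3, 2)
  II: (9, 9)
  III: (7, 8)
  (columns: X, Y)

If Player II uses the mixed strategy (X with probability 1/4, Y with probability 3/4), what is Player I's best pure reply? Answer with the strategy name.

II

Expected payoff of I: (1/4)·3 + (3/4)·2 = 9/4.
Expected payoff of II: (1/4)·9 + (3/4)·9 = 9.
Expected payoff of III: (1/4)·7 + (3/4)·8 = 31/4.
The largest is 9, so Player I's best response is II.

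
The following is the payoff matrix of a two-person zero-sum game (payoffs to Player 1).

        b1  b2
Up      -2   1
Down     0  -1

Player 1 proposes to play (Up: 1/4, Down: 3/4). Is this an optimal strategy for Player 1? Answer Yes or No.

Against b1 this mix gives (1/4)·(-2) + (3/4)·0 = -1/2.
Against b2 this mix gives (1/4)·1 + (3/4)·(-1) = -1/2.
All of Player 2's active replies (b1, b2) yield -1/2, and no column does worse for Player 1. The mix makes Player 2 indifferent and guarantees -1/2, so it is optimal.

Yes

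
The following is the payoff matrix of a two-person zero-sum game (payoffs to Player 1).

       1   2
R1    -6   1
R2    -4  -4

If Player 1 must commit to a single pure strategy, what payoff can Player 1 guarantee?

-4

Row minima: R1 → -6, R2 → -4.
The best of these is -4.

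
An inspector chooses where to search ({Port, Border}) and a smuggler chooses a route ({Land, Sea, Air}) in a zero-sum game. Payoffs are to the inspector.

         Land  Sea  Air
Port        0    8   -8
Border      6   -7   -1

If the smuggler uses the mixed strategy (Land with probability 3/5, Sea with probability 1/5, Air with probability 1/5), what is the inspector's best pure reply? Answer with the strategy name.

Expected payoff of Port: (3/5)·0 + (1/5)·8 + (1/5)·(-8) = 0.
Expected payoff of Border: (3/5)·6 + (1/5)·(-7) + (1/5)·(-1) = 2.
The largest is 2, so the inspector's best response is Border.

Border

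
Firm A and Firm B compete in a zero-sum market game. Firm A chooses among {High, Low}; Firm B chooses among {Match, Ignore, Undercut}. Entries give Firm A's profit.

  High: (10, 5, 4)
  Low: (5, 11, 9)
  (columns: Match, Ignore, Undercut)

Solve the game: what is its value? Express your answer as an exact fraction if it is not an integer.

Row minima: High → 4, Low → 5; maximin = 5.
Column maxima: Match → 10, Ignore → 11, Undercut → 9; minimax = 9.
5 ≠ 9, so there is no saddle point; optimal play is mixed.
Ignore is strictly dominated by Undercut (it gives Firm A strictly more in every row), so Firm B never plays it.
On the remaining 2×2 (High, Low vs Match, Undercut):
Let Firm A play High with probability p. Expected payoff against Match: 10p + 5(1−p) = 5p + 5; against Undercut: 4p + 9(1−p) = −5p + 9.
Setting these equal: 5p + 5 = −5p + 9 ⇒ 10p = 4 ⇒ p = 2/5, and the value is (5)·(2/5) + 5 = 7.
For Firm B: with q = P(Match), equating High's and Low's payoffs gives 6q + 4 = −4q + 9 ⇒ q = 1/2.

7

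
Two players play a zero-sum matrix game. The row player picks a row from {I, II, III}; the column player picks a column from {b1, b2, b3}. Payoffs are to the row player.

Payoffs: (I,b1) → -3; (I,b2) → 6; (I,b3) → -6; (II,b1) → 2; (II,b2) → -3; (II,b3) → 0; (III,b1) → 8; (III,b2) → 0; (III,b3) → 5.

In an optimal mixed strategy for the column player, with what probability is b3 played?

Row minima: I → -6, II → -3, III → 0; maximin = 0.
Column maxima: b1 → 8, b2 → 6, b3 → 5; minimax = 5.
0 ≠ 5, so there is no saddle point; optimal play is mixed.
II is strictly dominated by III, so the row player never plays it.
b1 is strictly dominated by b3 (it gives the row player strictly more in every row), so the column player never plays it.
On the remaining 2×2 (I, III vs b2, b3):
Let the row player play I with probability p. Expected payoff against b2: 6p + 0(1−p) = 6p; against b3: (-6)p + 5(1−p) = −11p + 5.
Setting these equal: 6p = −11p + 5 ⇒ 17p = 5 ⇒ p = 5/17, and the value is (6)·(5/17) = 30/17.
For the column player: with q = P(b2), equating I's and III's payoffs gives 12q − 6 = −5q + 5 ⇒ q = 11/17.

6/17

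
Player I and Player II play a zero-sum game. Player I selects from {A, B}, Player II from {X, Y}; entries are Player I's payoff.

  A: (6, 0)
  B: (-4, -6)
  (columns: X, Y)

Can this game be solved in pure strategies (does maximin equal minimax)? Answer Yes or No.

Row minima: A → 0, B → -6; maximin = 0.
Column maxima: X → 6, Y → 0; minimax = 0.
maximin = minimax = 0, so a saddle point exists.

Yes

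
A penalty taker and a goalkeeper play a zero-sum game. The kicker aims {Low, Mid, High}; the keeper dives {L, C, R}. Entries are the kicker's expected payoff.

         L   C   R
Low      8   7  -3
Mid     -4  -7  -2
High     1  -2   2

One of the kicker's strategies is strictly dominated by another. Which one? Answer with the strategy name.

Mid

High gives a strictly higher payoff than Mid against every column: 1 > -4, -2 > -7, 2 > -2.
So Mid is strictly dominated and the kicker never plays it.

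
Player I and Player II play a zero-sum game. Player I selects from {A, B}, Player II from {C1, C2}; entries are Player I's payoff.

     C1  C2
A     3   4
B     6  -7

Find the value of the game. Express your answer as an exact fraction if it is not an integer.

45/14

Row minima: A → 3, B → -7; maximin = 3.
Column maxima: C1 → 6, C2 → 4; minimax = 4.
3 ≠ 4, so there is no saddle point; optimal play is mixed.
Let Player I play A with probability p. Expected payoff against C1: 3p + 6(1−p) = −3p + 6; against C2: 4p + (-7)(1−p) = 11p − 7.
Setting these equal: −3p + 6 = 11p − 7 ⇒ −14p = -13 ⇒ p = 13/14, and the value is (-3)·(13/14) + 6 = 45/14.
For Player II: with q = P(C1), equating A's and B's payoffs gives −q + 4 = 13q − 7 ⇒ q = 11/14.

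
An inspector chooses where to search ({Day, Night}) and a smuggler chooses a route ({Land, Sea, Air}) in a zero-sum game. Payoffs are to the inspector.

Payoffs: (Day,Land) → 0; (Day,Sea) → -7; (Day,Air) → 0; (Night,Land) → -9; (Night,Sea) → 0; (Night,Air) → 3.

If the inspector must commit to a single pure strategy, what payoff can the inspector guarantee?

Row minima: Day → -7, Night → -9.
The best of these is -7.

-7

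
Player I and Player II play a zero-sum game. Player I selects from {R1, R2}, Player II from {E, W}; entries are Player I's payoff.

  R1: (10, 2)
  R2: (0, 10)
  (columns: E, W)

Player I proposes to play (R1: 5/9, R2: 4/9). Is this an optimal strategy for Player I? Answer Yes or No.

Against E this mix gives (5/9)·10 + (4/9)·0 = 50/9.
Against W this mix gives (5/9)·2 + (4/9)·10 = 50/9.
All of Player II's active replies (E, W) yield 50/9, and no column does worse for Player I. The mix makes Player II indifferent and guarantees 50/9, so it is optimal.

Yes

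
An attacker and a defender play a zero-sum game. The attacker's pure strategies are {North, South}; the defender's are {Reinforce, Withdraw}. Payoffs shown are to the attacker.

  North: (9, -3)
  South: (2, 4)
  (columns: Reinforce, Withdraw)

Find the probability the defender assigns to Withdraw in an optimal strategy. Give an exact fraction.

1/2

Row minima: North → -3, South → 2; maximin = 2.
Column maxima: Reinforce → 9, Withdraw → 4; minimax = 4.
2 ≠ 4, so there is no saddle point; optimal play is mixed.
Let the attacker play North with probability p. Expected payoff against Reinforce: 9p + 2(1−p) = 7p + 2; against Withdraw: (-3)p + 4(1−p) = −7p + 4.
Setting these equal: 7p + 2 = −7p + 4 ⇒ 14p = 2 ⇒ p = 1/7, and the value is (7)·(1/7) + 2 = 3.
For the defender: with q = P(Reinforce), equating North's and South's payoffs gives 12q − 3 = −2q + 4 ⇒ q = 1/2.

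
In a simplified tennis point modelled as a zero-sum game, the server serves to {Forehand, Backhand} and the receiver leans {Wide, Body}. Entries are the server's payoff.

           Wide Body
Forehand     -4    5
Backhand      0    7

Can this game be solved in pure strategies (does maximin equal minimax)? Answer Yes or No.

Row minima: Forehand → -4, Backhand → 0; maximin = 0.
Column maxima: Wide → 0, Body → 7; minimax = 0.
maximin = minimax = 0, so a saddle point exists.

Yes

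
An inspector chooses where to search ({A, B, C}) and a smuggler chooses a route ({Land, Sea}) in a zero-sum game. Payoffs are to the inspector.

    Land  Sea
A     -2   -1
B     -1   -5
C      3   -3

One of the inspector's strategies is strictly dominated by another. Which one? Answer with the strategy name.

C gives a strictly higher payoff than B against every column: 3 > -1, -3 > -5.
So B is strictly dominated and the inspector never plays it.

B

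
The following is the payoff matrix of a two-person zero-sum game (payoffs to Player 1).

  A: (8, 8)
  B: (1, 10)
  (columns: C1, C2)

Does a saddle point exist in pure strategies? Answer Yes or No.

Yes

Row minima: A → 8, B → 1; maximin = 8.
Column maxima: C1 → 8, C2 → 10; minimax = 8.
maximin = minimax = 8, so a saddle point exists.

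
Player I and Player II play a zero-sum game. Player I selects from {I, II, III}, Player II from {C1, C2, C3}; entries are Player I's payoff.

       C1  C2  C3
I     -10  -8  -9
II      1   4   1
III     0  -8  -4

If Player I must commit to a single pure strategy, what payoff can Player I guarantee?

1

Row minima: I → -10, II → 1, III → -8.
The best of these is 1.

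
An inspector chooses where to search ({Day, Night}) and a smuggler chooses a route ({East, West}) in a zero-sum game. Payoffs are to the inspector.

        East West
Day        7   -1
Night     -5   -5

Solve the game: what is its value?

Row minima: Day → -1, Night → -5; maximin = -1.
Column maxima: East → 7, West → -1; minimax = -1.
Since maximin = minimax = -1, there is a saddle point and the value is -1.

-1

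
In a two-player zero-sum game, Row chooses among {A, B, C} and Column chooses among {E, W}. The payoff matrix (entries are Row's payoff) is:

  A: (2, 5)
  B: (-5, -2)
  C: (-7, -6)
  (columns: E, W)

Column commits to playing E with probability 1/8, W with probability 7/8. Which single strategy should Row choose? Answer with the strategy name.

Expected payoff of A: (1/8)·2 + (7/8)·5 = 37/8.
Expected payoff of B: (1/8)·(-5) + (7/8)·(-2) = -19/8.
Expected payoff of C: (1/8)·(-7) + (7/8)·(-6) = -49/8.
The largest is 37/8, so Row's best response is A.

A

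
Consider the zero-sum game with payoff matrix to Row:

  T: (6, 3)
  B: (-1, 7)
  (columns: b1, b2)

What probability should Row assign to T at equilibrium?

8/11

Row minima: T → 3, B → -1; maximin = 3.
Column maxima: b1 → 6, b2 → 7; minimax = 6.
3 ≠ 6, so there is no saddle point; optimal play is mixed.
Let Row play T with probability p. Expected payoff against b1: 6p + (-1)(1−p) = 7p − 1; against b2: 3p + 7(1−p) = −4p + 7.
Setting these equal: 7p − 1 = −4p + 7 ⇒ 11p = 8 ⇒ p = 8/11, and the value is (7)·(8/11) − 1 = 45/11.
For Column: with q = P(b1), equating T's and B's payoffs gives 3q + 3 = −8q + 7 ⇒ q = 4/11.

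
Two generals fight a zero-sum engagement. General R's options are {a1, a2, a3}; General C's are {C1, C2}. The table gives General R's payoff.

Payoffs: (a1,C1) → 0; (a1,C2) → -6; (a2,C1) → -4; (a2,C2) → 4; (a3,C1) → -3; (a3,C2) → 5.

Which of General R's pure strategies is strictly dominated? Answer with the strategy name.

a2

a3 gives a strictly higher payoff than a2 against every column: -3 > -4, 5 > 4.
So a2 is strictly dominated and General R never plays it.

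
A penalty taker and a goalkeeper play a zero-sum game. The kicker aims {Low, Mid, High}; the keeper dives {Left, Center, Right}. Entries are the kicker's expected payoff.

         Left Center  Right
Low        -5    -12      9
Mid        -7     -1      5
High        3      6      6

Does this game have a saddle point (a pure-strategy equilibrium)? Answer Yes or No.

Row minima: Low → -12, Mid → -7, High → 3; maximin = 3.
Column maxima: Left → 3, Center → 6, Right → 9; minimax = 3.
maximin = minimax = 3, so a saddle point exists.

Yes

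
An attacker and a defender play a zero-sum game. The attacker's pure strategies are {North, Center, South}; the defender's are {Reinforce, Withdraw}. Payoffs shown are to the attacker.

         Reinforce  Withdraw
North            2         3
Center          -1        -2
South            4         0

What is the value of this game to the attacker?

Row minima: North → 2, Center → -2, South → 0; maximin = 2.
Column maxima: Reinforce → 4, Withdraw → 3; minimax = 3.
2 ≠ 3, so there is no saddle point; optimal play is mixed.
Center is strictly dominated by North, so the attacker never plays it.
On the remaining 2×2 (North, South vs Reinforce, Withdraw):
Let the attacker play North with probability p. Expected payoff against Reinforce: 2p + 4(1−p) = −2p + 4; against Withdraw: 3p + 0(1−p) = 3p.
Setting these equal: −2p + 4 = 3p ⇒ −5p = -4 ⇒ p = 4/5, and the value is (-2)·(4/5) + 4 = 12/5.
For the defender: with q = P(Reinforce), equating North's and South's payoffs gives −q + 3 = 4q ⇒ q = 3/5.

12/5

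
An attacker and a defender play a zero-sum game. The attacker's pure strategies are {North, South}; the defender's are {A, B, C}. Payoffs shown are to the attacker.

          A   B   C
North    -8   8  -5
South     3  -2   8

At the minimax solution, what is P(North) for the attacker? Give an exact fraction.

Row minima: North → -8, South → -2; maximin = -2.
Column maxima: A → 3, B → 8, C → 8; minimax = 3.
-2 ≠ 3, so there is no saddle point; optimal play is mixed.
C is strictly dominated by A (it gives the attacker strictly more in every row), so the defender never plays it.
On the remaining 2×2 (North, South vs A, B):
Let the attacker play North with probability p. Expected payoff against A: (-8)p + 3(1−p) = −11p + 3; against B: 8p + (-2)(1−p) = 10p − 2.
Setting these equal: −11p + 3 = 10p − 2 ⇒ −21p = -5 ⇒ p = 5/21, and the value is (-11)·(5/21) + 3 = 8/21.
For the defender: with q = P(A), equating North's and South's payoffs gives −16q + 8 = 5q − 2 ⇒ q = 10/21.

5/21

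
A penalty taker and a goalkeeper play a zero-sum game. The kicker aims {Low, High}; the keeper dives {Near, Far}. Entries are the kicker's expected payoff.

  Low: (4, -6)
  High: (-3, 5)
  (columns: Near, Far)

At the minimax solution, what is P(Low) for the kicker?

4/9

Row minima: Low → -6, High → -3; maximin = -3.
Column maxima: Near → 4, Far → 5; minimax = 4.
-3 ≠ 4, so there is no saddle point; optimal play is mixed.
Let the kicker play Low with probability p. Expected payoff against Near: 4p + (-3)(1−p) = 7p − 3; against Far: (-6)p + 5(1−p) = −11p + 5.
Setting these equal: 7p − 3 = −11p + 5 ⇒ 18p = 8 ⇒ p = 4/9, and the value is (7)·(4/9) − 3 = 1/9.
For the keeper: with q = P(Near), equating Low's and High's payoffs gives 10q − 6 = −8q + 5 ⇒ q = 11/18.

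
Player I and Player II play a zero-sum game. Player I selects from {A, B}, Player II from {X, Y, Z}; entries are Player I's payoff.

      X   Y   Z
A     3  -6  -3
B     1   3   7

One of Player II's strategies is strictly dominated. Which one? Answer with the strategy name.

Z

Y holds Player I's payoff strictly below Z in every row: -6 < -3, 3 < 7.
So Z is strictly dominated for Player II.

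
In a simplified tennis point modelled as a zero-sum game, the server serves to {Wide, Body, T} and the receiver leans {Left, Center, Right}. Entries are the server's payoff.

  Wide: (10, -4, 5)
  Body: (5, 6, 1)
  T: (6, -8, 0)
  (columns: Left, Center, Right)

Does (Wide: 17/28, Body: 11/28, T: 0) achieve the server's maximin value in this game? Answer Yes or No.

Against Left this mix gives (17/28)·10 + (11/28)·5 = 225/28.
Against Center this mix gives (17/28)·(-4) + (11/28)·6 = -1/14.
Against Right this mix gives (17/28)·5 + (11/28)·1 = 24/7.
The receiver will play Center, holding the server to -1/14. Shifting weight toward the row that does better against Center would raise this floor (the equalizing mix achieves 17/7 against both Center and Right), so the proposed strategy is not optimal.

No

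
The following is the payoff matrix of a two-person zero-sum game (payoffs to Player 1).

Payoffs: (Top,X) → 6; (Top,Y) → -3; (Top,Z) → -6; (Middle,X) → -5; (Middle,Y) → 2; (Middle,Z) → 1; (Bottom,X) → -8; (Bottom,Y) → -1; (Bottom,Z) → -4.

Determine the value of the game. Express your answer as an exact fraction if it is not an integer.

-4/3

Row minima: Top → -6, Middle → -5, Bottom → -8; maximin = -5.
Column maxima: X → 6, Y → 2, Z → 1; minimax = 1.
-5 ≠ 1, so there is no saddle point; optimal play is mixed.
Bottom is strictly dominated by Middle, so Player 1 never plays it.
Y is strictly dominated by Z (it gives Player 1 strictly more in every row), so Player 2 never plays it.
On the remaining 2×2 (Top, Middle vs X, Z):
Let Player 1 play Top with probability p. Expected payoff against X: 6p + (-5)(1−p) = 11p − 5; against Z: (-6)p + 1(1−p) = −7p + 1.
Setting these equal: 11p − 5 = −7p + 1 ⇒ 18p = 6 ⇒ p = 1/3, and the value is (11)·(1/3) − 5 = -4/3.
For Player 2: with q = P(X), equating Top's and Middle's payoffs gives 12q − 6 = −6q + 1 ⇒ q = 7/18.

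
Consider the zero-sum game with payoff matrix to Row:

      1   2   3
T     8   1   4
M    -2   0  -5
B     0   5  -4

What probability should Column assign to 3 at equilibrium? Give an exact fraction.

1/3

Row minima: T → 1, M → -5, B → -4; maximin = 1.
Column maxima: 1 → 8, 2 → 5, 3 → 4; minimax = 4.
1 ≠ 4, so there is no saddle point; optimal play is mixed.
M is strictly dominated by T, so Row never plays it.
1 is strictly dominated by 3 (it gives Row strictly more in every row), so Column never plays it.
On the remaining 2×2 (T, B vs 2, 3):
Let Row play T with probability p. Expected payoff against 2: 1p + 5(1−p) = −4p + 5; against 3: 4p + (-4)(1−p) = 8p − 4.
Setting these equal: −4p + 5 = 8p − 4 ⇒ −12p = -9 ⇒ p = 3/4, and the value is (-4)·(3/4) + 5 = 2.
For Column: with q = P(2), equating T's and B's payoffs gives −3q + 4 = 9q − 4 ⇒ q = 2/3.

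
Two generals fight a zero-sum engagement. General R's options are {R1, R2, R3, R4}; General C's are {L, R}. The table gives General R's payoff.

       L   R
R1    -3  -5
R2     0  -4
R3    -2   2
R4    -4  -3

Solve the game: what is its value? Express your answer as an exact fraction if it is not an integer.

Row minima: R1 → -5, R2 → -4, R3 → -2, R4 → -4; maximin = -2.
Column maxima: L → 0, R → 2; minimax = 0.
-2 ≠ 0, so there is no saddle point; optimal play is mixed.
R1 is strictly dominated by R2, so General R never plays it.
R4 is strictly dominated by R3, so General R never plays it.
On the remaining 2×2 (R2, R3 vs L, R):
Let General R play R2 with probability p. Expected payoff against L: 0p + (-2)(1−p) = 2p − 2; against R: (-4)p + 2(1−p) = −6p + 2.
Setting these equal: 2p − 2 = −6p + 2 ⇒ 8p = 4 ⇒ p = 1/2, and the value is (2)·(1/2) − 2 = -1.
For General C: with q = P(L), equating R2's and R3's payoffs gives 4q − 4 = −4q + 2 ⇒ q = 3/4.

-1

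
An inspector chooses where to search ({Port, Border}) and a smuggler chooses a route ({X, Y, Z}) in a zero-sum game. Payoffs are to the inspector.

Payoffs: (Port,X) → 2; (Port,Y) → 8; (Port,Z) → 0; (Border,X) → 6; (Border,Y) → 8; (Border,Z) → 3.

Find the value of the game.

Row minima: Port → 0, Border → 3; maximin = 3.
Column maxima: X → 6, Y → 8, Z → 3; minimax = 3.
Since maximin = minimax = 3, there is a saddle point and the value is 3.

3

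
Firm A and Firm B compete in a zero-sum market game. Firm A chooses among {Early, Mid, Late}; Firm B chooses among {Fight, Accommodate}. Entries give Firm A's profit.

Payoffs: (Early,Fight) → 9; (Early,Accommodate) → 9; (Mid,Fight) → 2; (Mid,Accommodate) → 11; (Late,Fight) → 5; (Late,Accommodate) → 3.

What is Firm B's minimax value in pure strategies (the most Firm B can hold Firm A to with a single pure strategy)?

Column maxima: Fight → 9, Accommodate → 11.
The smallest of these is 9.

9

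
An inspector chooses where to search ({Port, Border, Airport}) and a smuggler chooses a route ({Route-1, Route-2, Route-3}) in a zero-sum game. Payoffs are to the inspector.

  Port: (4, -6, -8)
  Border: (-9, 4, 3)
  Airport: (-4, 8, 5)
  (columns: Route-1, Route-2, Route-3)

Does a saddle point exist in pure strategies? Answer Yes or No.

No

Row minima: Port → -8, Border → -9, Airport → -4; maximin = -4.
Column maxima: Route-1 → 4, Route-2 → 8, Route-3 → 5; minimax = 4.
-4 ≠ 4, so no pure-strategy equilibrium exists.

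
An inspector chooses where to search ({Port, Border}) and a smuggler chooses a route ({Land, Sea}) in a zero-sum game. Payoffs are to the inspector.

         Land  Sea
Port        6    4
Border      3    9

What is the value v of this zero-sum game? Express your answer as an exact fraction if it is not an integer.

Row minima: Port → 4, Border → 3; maximin = 4.
Column maxima: Land → 6, Sea → 9; minimax = 6.
4 ≠ 6, so there is no saddle point; optimal play is mixed.
Let the inspector play Port with probability p. Expected payoff against Land: 6p + 3(1−p) = 3p + 3; against Sea: 4p + 9(1−p) = −5p + 9.
Setting these equal: 3p + 3 = −5p + 9 ⇒ 8p = 6 ⇒ p = 3/4, and the value is (3)·(3/4) + 3 = 21/4.
For the smuggler: with q = P(Land), equating Port's and Border's payoffs gives 2q + 4 = −6q + 9 ⇒ q = 5/8.

21/4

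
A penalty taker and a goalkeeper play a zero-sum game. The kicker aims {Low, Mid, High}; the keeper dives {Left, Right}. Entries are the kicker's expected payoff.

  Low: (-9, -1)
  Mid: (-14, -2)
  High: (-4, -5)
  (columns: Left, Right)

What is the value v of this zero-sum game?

-41/9

Row minima: Low → -9, Mid → -14, High → -5; maximin = -5.
Column maxima: Left → -4, Right → -1; minimax = -4.
-5 ≠ -4, so there is no saddle point; optimal play is mixed.
Mid is strictly dominated by Low, so the kicker never plays it.
On the remaining 2×2 (Low, High vs Left, Right):
Let the kicker play Low with probability p. Expected payoff against Left: (-9)p + (-4)(1−p) = −5p − 4; against Right: (-1)p + (-5)(1−p) = 4p − 5.
Setting these equal: −5p − 4 = 4p − 5 ⇒ −9p = -1 ⇒ p = 1/9, and the value is (-5)·(1/9) − 4 = -41/9.
For the keeper: with q = P(Left), equating Low's and High's payoffs gives −8q − 1 = q − 5 ⇒ q = 4/9.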